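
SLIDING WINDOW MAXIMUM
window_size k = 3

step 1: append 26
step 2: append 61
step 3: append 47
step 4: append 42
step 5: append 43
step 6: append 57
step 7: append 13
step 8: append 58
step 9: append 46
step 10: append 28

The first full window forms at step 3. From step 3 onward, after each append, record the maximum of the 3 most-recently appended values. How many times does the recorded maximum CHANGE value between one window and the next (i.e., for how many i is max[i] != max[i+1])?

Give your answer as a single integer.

Answer: 3

Derivation:
step 1: append 26 -> window=[26] (not full yet)
step 2: append 61 -> window=[26, 61] (not full yet)
step 3: append 47 -> window=[26, 61, 47] -> max=61
step 4: append 42 -> window=[61, 47, 42] -> max=61
step 5: append 43 -> window=[47, 42, 43] -> max=47
step 6: append 57 -> window=[42, 43, 57] -> max=57
step 7: append 13 -> window=[43, 57, 13] -> max=57
step 8: append 58 -> window=[57, 13, 58] -> max=58
step 9: append 46 -> window=[13, 58, 46] -> max=58
step 10: append 28 -> window=[58, 46, 28] -> max=58
Recorded maximums: 61 61 47 57 57 58 58 58
Changes between consecutive maximums: 3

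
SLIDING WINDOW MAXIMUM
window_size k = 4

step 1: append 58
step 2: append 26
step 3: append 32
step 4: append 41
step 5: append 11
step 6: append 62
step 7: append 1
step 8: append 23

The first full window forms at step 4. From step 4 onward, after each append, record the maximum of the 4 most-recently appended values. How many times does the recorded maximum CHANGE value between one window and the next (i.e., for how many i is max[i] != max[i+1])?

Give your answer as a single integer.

step 1: append 58 -> window=[58] (not full yet)
step 2: append 26 -> window=[58, 26] (not full yet)
step 3: append 32 -> window=[58, 26, 32] (not full yet)
step 4: append 41 -> window=[58, 26, 32, 41] -> max=58
step 5: append 11 -> window=[26, 32, 41, 11] -> max=41
step 6: append 62 -> window=[32, 41, 11, 62] -> max=62
step 7: append 1 -> window=[41, 11, 62, 1] -> max=62
step 8: append 23 -> window=[11, 62, 1, 23] -> max=62
Recorded maximums: 58 41 62 62 62
Changes between consecutive maximums: 2

Answer: 2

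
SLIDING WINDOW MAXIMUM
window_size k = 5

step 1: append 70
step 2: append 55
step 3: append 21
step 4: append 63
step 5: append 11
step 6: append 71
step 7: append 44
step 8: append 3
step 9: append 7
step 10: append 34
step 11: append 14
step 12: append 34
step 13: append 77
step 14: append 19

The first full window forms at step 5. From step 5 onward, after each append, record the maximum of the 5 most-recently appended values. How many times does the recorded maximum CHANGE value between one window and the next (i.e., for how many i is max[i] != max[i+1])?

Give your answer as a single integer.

Answer: 4

Derivation:
step 1: append 70 -> window=[70] (not full yet)
step 2: append 55 -> window=[70, 55] (not full yet)
step 3: append 21 -> window=[70, 55, 21] (not full yet)
step 4: append 63 -> window=[70, 55, 21, 63] (not full yet)
step 5: append 11 -> window=[70, 55, 21, 63, 11] -> max=70
step 6: append 71 -> window=[55, 21, 63, 11, 71] -> max=71
step 7: append 44 -> window=[21, 63, 11, 71, 44] -> max=71
step 8: append 3 -> window=[63, 11, 71, 44, 3] -> max=71
step 9: append 7 -> window=[11, 71, 44, 3, 7] -> max=71
step 10: append 34 -> window=[71, 44, 3, 7, 34] -> max=71
step 11: append 14 -> window=[44, 3, 7, 34, 14] -> max=44
step 12: append 34 -> window=[3, 7, 34, 14, 34] -> max=34
step 13: append 77 -> window=[7, 34, 14, 34, 77] -> max=77
step 14: append 19 -> window=[34, 14, 34, 77, 19] -> max=77
Recorded maximums: 70 71 71 71 71 71 44 34 77 77
Changes between consecutive maximums: 4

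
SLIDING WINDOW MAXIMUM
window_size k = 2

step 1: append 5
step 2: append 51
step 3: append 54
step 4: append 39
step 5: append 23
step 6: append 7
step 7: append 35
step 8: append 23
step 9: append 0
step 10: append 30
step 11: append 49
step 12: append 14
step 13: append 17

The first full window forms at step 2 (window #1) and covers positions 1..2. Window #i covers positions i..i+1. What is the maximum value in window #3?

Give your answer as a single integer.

step 1: append 5 -> window=[5] (not full yet)
step 2: append 51 -> window=[5, 51] -> max=51
step 3: append 54 -> window=[51, 54] -> max=54
step 4: append 39 -> window=[54, 39] -> max=54
Window #3 max = 54

Answer: 54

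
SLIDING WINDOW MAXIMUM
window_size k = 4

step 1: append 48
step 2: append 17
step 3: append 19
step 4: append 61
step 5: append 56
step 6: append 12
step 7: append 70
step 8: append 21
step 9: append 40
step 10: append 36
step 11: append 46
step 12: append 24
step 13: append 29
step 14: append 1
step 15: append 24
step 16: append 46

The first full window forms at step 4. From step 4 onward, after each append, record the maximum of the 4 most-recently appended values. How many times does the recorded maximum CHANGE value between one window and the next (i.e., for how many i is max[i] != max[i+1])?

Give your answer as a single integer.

step 1: append 48 -> window=[48] (not full yet)
step 2: append 17 -> window=[48, 17] (not full yet)
step 3: append 19 -> window=[48, 17, 19] (not full yet)
step 4: append 61 -> window=[48, 17, 19, 61] -> max=61
step 5: append 56 -> window=[17, 19, 61, 56] -> max=61
step 6: append 12 -> window=[19, 61, 56, 12] -> max=61
step 7: append 70 -> window=[61, 56, 12, 70] -> max=70
step 8: append 21 -> window=[56, 12, 70, 21] -> max=70
step 9: append 40 -> window=[12, 70, 21, 40] -> max=70
step 10: append 36 -> window=[70, 21, 40, 36] -> max=70
step 11: append 46 -> window=[21, 40, 36, 46] -> max=46
step 12: append 24 -> window=[40, 36, 46, 24] -> max=46
step 13: append 29 -> window=[36, 46, 24, 29] -> max=46
step 14: append 1 -> window=[46, 24, 29, 1] -> max=46
step 15: append 24 -> window=[24, 29, 1, 24] -> max=29
step 16: append 46 -> window=[29, 1, 24, 46] -> max=46
Recorded maximums: 61 61 61 70 70 70 70 46 46 46 46 29 46
Changes between consecutive maximums: 4

Answer: 4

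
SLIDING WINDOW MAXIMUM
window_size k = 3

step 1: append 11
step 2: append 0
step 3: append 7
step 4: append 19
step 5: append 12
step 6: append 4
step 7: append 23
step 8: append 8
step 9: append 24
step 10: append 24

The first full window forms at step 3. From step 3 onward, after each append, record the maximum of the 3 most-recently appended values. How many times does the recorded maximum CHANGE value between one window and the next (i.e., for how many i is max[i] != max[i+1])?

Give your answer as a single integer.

Answer: 3

Derivation:
step 1: append 11 -> window=[11] (not full yet)
step 2: append 0 -> window=[11, 0] (not full yet)
step 3: append 7 -> window=[11, 0, 7] -> max=11
step 4: append 19 -> window=[0, 7, 19] -> max=19
step 5: append 12 -> window=[7, 19, 12] -> max=19
step 6: append 4 -> window=[19, 12, 4] -> max=19
step 7: append 23 -> window=[12, 4, 23] -> max=23
step 8: append 8 -> window=[4, 23, 8] -> max=23
step 9: append 24 -> window=[23, 8, 24] -> max=24
step 10: append 24 -> window=[8, 24, 24] -> max=24
Recorded maximums: 11 19 19 19 23 23 24 24
Changes between consecutive maximums: 3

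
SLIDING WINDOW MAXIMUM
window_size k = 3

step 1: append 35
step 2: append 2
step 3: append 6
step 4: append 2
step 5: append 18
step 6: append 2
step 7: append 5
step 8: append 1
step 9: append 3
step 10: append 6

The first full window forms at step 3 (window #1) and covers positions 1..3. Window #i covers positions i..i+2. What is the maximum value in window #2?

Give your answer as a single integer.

Answer: 6

Derivation:
step 1: append 35 -> window=[35] (not full yet)
step 2: append 2 -> window=[35, 2] (not full yet)
step 3: append 6 -> window=[35, 2, 6] -> max=35
step 4: append 2 -> window=[2, 6, 2] -> max=6
Window #2 max = 6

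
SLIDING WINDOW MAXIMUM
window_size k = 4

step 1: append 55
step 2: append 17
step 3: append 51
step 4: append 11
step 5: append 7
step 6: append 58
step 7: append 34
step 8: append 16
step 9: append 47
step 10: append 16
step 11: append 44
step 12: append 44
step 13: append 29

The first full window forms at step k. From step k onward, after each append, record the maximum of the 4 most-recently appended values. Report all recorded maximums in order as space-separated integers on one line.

Answer: 55 51 58 58 58 58 47 47 47 44

Derivation:
step 1: append 55 -> window=[55] (not full yet)
step 2: append 17 -> window=[55, 17] (not full yet)
step 3: append 51 -> window=[55, 17, 51] (not full yet)
step 4: append 11 -> window=[55, 17, 51, 11] -> max=55
step 5: append 7 -> window=[17, 51, 11, 7] -> max=51
step 6: append 58 -> window=[51, 11, 7, 58] -> max=58
step 7: append 34 -> window=[11, 7, 58, 34] -> max=58
step 8: append 16 -> window=[7, 58, 34, 16] -> max=58
step 9: append 47 -> window=[58, 34, 16, 47] -> max=58
step 10: append 16 -> window=[34, 16, 47, 16] -> max=47
step 11: append 44 -> window=[16, 47, 16, 44] -> max=47
step 12: append 44 -> window=[47, 16, 44, 44] -> max=47
step 13: append 29 -> window=[16, 44, 44, 29] -> max=44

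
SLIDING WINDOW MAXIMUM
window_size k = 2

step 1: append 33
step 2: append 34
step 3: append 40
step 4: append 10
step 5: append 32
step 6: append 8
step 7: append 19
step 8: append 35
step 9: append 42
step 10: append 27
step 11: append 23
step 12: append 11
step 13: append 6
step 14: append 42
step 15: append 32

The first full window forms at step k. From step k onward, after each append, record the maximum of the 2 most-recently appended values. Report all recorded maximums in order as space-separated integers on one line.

Answer: 34 40 40 32 32 19 35 42 42 27 23 11 42 42

Derivation:
step 1: append 33 -> window=[33] (not full yet)
step 2: append 34 -> window=[33, 34] -> max=34
step 3: append 40 -> window=[34, 40] -> max=40
step 4: append 10 -> window=[40, 10] -> max=40
step 5: append 32 -> window=[10, 32] -> max=32
step 6: append 8 -> window=[32, 8] -> max=32
step 7: append 19 -> window=[8, 19] -> max=19
step 8: append 35 -> window=[19, 35] -> max=35
step 9: append 42 -> window=[35, 42] -> max=42
step 10: append 27 -> window=[42, 27] -> max=42
step 11: append 23 -> window=[27, 23] -> max=27
step 12: append 11 -> window=[23, 11] -> max=23
step 13: append 6 -> window=[11, 6] -> max=11
step 14: append 42 -> window=[6, 42] -> max=42
step 15: append 32 -> window=[42, 32] -> max=42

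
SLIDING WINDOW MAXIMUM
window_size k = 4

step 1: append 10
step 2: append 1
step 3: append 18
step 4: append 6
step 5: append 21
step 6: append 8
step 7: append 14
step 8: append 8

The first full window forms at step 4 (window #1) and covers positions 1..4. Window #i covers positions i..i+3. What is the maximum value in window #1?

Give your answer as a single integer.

Answer: 18

Derivation:
step 1: append 10 -> window=[10] (not full yet)
step 2: append 1 -> window=[10, 1] (not full yet)
step 3: append 18 -> window=[10, 1, 18] (not full yet)
step 4: append 6 -> window=[10, 1, 18, 6] -> max=18
Window #1 max = 18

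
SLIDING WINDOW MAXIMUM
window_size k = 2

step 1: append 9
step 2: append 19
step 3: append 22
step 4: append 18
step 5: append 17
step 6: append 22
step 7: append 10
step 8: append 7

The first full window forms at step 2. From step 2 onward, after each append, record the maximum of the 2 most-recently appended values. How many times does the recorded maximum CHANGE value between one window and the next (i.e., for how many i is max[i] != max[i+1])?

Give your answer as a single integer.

Answer: 4

Derivation:
step 1: append 9 -> window=[9] (not full yet)
step 2: append 19 -> window=[9, 19] -> max=19
step 3: append 22 -> window=[19, 22] -> max=22
step 4: append 18 -> window=[22, 18] -> max=22
step 5: append 17 -> window=[18, 17] -> max=18
step 6: append 22 -> window=[17, 22] -> max=22
step 7: append 10 -> window=[22, 10] -> max=22
step 8: append 7 -> window=[10, 7] -> max=10
Recorded maximums: 19 22 22 18 22 22 10
Changes between consecutive maximums: 4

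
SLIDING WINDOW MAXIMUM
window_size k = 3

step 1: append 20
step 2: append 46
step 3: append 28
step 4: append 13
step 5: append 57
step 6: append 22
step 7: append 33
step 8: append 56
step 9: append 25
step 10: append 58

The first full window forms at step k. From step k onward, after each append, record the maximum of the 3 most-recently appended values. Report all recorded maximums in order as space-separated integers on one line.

Answer: 46 46 57 57 57 56 56 58

Derivation:
step 1: append 20 -> window=[20] (not full yet)
step 2: append 46 -> window=[20, 46] (not full yet)
step 3: append 28 -> window=[20, 46, 28] -> max=46
step 4: append 13 -> window=[46, 28, 13] -> max=46
step 5: append 57 -> window=[28, 13, 57] -> max=57
step 6: append 22 -> window=[13, 57, 22] -> max=57
step 7: append 33 -> window=[57, 22, 33] -> max=57
step 8: append 56 -> window=[22, 33, 56] -> max=56
step 9: append 25 -> window=[33, 56, 25] -> max=56
step 10: append 58 -> window=[56, 25, 58] -> max=58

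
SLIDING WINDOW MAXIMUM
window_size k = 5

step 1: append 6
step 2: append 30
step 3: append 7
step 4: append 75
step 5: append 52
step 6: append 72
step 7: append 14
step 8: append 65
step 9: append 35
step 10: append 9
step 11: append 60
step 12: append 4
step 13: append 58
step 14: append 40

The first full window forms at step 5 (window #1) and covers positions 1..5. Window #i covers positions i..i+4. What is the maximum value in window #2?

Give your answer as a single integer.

step 1: append 6 -> window=[6] (not full yet)
step 2: append 30 -> window=[6, 30] (not full yet)
step 3: append 7 -> window=[6, 30, 7] (not full yet)
step 4: append 75 -> window=[6, 30, 7, 75] (not full yet)
step 5: append 52 -> window=[6, 30, 7, 75, 52] -> max=75
step 6: append 72 -> window=[30, 7, 75, 52, 72] -> max=75
Window #2 max = 75

Answer: 75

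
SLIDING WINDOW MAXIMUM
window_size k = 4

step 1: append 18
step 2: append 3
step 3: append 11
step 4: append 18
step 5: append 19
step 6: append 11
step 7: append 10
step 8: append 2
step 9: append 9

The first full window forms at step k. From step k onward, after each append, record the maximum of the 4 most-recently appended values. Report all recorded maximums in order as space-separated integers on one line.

Answer: 18 19 19 19 19 11

Derivation:
step 1: append 18 -> window=[18] (not full yet)
step 2: append 3 -> window=[18, 3] (not full yet)
step 3: append 11 -> window=[18, 3, 11] (not full yet)
step 4: append 18 -> window=[18, 3, 11, 18] -> max=18
step 5: append 19 -> window=[3, 11, 18, 19] -> max=19
step 6: append 11 -> window=[11, 18, 19, 11] -> max=19
step 7: append 10 -> window=[18, 19, 11, 10] -> max=19
step 8: append 2 -> window=[19, 11, 10, 2] -> max=19
step 9: append 9 -> window=[11, 10, 2, 9] -> max=11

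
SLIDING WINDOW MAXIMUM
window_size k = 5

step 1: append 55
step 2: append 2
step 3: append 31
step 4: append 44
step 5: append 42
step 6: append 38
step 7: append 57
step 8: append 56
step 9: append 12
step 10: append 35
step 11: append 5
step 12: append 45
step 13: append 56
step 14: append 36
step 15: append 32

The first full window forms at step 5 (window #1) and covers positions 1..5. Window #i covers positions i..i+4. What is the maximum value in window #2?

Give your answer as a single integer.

step 1: append 55 -> window=[55] (not full yet)
step 2: append 2 -> window=[55, 2] (not full yet)
step 3: append 31 -> window=[55, 2, 31] (not full yet)
step 4: append 44 -> window=[55, 2, 31, 44] (not full yet)
step 5: append 42 -> window=[55, 2, 31, 44, 42] -> max=55
step 6: append 38 -> window=[2, 31, 44, 42, 38] -> max=44
Window #2 max = 44

Answer: 44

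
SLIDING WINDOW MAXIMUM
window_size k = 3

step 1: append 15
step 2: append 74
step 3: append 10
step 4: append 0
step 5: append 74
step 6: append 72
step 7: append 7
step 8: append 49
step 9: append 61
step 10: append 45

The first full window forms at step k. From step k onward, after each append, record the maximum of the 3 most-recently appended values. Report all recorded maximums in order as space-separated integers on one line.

Answer: 74 74 74 74 74 72 61 61

Derivation:
step 1: append 15 -> window=[15] (not full yet)
step 2: append 74 -> window=[15, 74] (not full yet)
step 3: append 10 -> window=[15, 74, 10] -> max=74
step 4: append 0 -> window=[74, 10, 0] -> max=74
step 5: append 74 -> window=[10, 0, 74] -> max=74
step 6: append 72 -> window=[0, 74, 72] -> max=74
step 7: append 7 -> window=[74, 72, 7] -> max=74
step 8: append 49 -> window=[72, 7, 49] -> max=72
step 9: append 61 -> window=[7, 49, 61] -> max=61
step 10: append 45 -> window=[49, 61, 45] -> max=61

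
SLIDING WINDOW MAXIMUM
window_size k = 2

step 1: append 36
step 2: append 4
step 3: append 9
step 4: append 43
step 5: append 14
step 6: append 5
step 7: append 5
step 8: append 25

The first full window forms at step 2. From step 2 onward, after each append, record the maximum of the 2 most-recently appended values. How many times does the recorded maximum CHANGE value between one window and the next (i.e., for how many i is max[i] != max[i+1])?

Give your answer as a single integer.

Answer: 5

Derivation:
step 1: append 36 -> window=[36] (not full yet)
step 2: append 4 -> window=[36, 4] -> max=36
step 3: append 9 -> window=[4, 9] -> max=9
step 4: append 43 -> window=[9, 43] -> max=43
step 5: append 14 -> window=[43, 14] -> max=43
step 6: append 5 -> window=[14, 5] -> max=14
step 7: append 5 -> window=[5, 5] -> max=5
step 8: append 25 -> window=[5, 25] -> max=25
Recorded maximums: 36 9 43 43 14 5 25
Changes between consecutive maximums: 5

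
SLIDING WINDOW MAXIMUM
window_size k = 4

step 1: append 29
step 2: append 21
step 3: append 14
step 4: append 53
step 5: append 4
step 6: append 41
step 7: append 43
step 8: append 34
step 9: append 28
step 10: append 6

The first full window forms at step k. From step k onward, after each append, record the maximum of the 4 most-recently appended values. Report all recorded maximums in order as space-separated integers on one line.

Answer: 53 53 53 53 43 43 43

Derivation:
step 1: append 29 -> window=[29] (not full yet)
step 2: append 21 -> window=[29, 21] (not full yet)
step 3: append 14 -> window=[29, 21, 14] (not full yet)
step 4: append 53 -> window=[29, 21, 14, 53] -> max=53
step 5: append 4 -> window=[21, 14, 53, 4] -> max=53
step 6: append 41 -> window=[14, 53, 4, 41] -> max=53
step 7: append 43 -> window=[53, 4, 41, 43] -> max=53
step 8: append 34 -> window=[4, 41, 43, 34] -> max=43
step 9: append 28 -> window=[41, 43, 34, 28] -> max=43
step 10: append 6 -> window=[43, 34, 28, 6] -> max=43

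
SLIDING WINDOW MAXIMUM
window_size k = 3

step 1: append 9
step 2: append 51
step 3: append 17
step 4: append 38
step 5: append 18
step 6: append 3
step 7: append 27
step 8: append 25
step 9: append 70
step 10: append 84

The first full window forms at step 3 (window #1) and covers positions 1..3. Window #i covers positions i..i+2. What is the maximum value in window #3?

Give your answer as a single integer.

step 1: append 9 -> window=[9] (not full yet)
step 2: append 51 -> window=[9, 51] (not full yet)
step 3: append 17 -> window=[9, 51, 17] -> max=51
step 4: append 38 -> window=[51, 17, 38] -> max=51
step 5: append 18 -> window=[17, 38, 18] -> max=38
Window #3 max = 38

Answer: 38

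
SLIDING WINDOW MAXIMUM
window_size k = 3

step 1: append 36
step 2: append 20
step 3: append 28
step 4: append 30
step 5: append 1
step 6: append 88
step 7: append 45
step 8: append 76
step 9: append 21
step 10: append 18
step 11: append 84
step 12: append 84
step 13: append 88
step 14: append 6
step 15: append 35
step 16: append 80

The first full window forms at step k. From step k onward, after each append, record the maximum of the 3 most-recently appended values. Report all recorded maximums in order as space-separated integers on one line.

Answer: 36 30 30 88 88 88 76 76 84 84 88 88 88 80

Derivation:
step 1: append 36 -> window=[36] (not full yet)
step 2: append 20 -> window=[36, 20] (not full yet)
step 3: append 28 -> window=[36, 20, 28] -> max=36
step 4: append 30 -> window=[20, 28, 30] -> max=30
step 5: append 1 -> window=[28, 30, 1] -> max=30
step 6: append 88 -> window=[30, 1, 88] -> max=88
step 7: append 45 -> window=[1, 88, 45] -> max=88
step 8: append 76 -> window=[88, 45, 76] -> max=88
step 9: append 21 -> window=[45, 76, 21] -> max=76
step 10: append 18 -> window=[76, 21, 18] -> max=76
step 11: append 84 -> window=[21, 18, 84] -> max=84
step 12: append 84 -> window=[18, 84, 84] -> max=84
step 13: append 88 -> window=[84, 84, 88] -> max=88
step 14: append 6 -> window=[84, 88, 6] -> max=88
step 15: append 35 -> window=[88, 6, 35] -> max=88
step 16: append 80 -> window=[6, 35, 80] -> max=80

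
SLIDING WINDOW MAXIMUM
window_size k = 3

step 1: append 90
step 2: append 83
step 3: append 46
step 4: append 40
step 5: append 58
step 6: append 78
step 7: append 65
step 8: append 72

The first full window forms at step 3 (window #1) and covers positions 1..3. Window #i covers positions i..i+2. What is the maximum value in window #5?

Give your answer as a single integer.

Answer: 78

Derivation:
step 1: append 90 -> window=[90] (not full yet)
step 2: append 83 -> window=[90, 83] (not full yet)
step 3: append 46 -> window=[90, 83, 46] -> max=90
step 4: append 40 -> window=[83, 46, 40] -> max=83
step 5: append 58 -> window=[46, 40, 58] -> max=58
step 6: append 78 -> window=[40, 58, 78] -> max=78
step 7: append 65 -> window=[58, 78, 65] -> max=78
Window #5 max = 78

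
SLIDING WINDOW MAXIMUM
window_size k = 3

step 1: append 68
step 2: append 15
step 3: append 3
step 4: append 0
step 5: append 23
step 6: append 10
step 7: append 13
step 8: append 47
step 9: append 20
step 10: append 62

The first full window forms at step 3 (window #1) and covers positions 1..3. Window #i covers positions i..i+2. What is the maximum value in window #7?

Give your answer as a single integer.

Answer: 47

Derivation:
step 1: append 68 -> window=[68] (not full yet)
step 2: append 15 -> window=[68, 15] (not full yet)
step 3: append 3 -> window=[68, 15, 3] -> max=68
step 4: append 0 -> window=[15, 3, 0] -> max=15
step 5: append 23 -> window=[3, 0, 23] -> max=23
step 6: append 10 -> window=[0, 23, 10] -> max=23
step 7: append 13 -> window=[23, 10, 13] -> max=23
step 8: append 47 -> window=[10, 13, 47] -> max=47
step 9: append 20 -> window=[13, 47, 20] -> max=47
Window #7 max = 47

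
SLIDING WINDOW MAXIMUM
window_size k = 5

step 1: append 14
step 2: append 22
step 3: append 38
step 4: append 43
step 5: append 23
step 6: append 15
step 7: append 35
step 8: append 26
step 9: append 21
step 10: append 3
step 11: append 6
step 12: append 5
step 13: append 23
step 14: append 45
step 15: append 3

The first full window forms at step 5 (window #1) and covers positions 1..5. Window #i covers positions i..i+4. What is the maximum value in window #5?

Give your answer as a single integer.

step 1: append 14 -> window=[14] (not full yet)
step 2: append 22 -> window=[14, 22] (not full yet)
step 3: append 38 -> window=[14, 22, 38] (not full yet)
step 4: append 43 -> window=[14, 22, 38, 43] (not full yet)
step 5: append 23 -> window=[14, 22, 38, 43, 23] -> max=43
step 6: append 15 -> window=[22, 38, 43, 23, 15] -> max=43
step 7: append 35 -> window=[38, 43, 23, 15, 35] -> max=43
step 8: append 26 -> window=[43, 23, 15, 35, 26] -> max=43
step 9: append 21 -> window=[23, 15, 35, 26, 21] -> max=35
Window #5 max = 35

Answer: 35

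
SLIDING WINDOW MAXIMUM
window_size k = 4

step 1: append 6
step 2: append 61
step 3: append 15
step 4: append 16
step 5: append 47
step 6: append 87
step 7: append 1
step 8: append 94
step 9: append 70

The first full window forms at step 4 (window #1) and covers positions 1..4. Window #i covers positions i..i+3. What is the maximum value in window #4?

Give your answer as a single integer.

Answer: 87

Derivation:
step 1: append 6 -> window=[6] (not full yet)
step 2: append 61 -> window=[6, 61] (not full yet)
step 3: append 15 -> window=[6, 61, 15] (not full yet)
step 4: append 16 -> window=[6, 61, 15, 16] -> max=61
step 5: append 47 -> window=[61, 15, 16, 47] -> max=61
step 6: append 87 -> window=[15, 16, 47, 87] -> max=87
step 7: append 1 -> window=[16, 47, 87, 1] -> max=87
Window #4 max = 87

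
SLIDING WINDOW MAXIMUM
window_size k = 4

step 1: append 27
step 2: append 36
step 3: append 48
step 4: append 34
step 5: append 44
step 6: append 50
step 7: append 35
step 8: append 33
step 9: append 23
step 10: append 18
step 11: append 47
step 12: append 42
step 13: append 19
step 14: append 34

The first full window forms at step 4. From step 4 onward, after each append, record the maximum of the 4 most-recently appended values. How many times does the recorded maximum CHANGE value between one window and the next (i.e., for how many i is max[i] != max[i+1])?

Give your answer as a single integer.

step 1: append 27 -> window=[27] (not full yet)
step 2: append 36 -> window=[27, 36] (not full yet)
step 3: append 48 -> window=[27, 36, 48] (not full yet)
step 4: append 34 -> window=[27, 36, 48, 34] -> max=48
step 5: append 44 -> window=[36, 48, 34, 44] -> max=48
step 6: append 50 -> window=[48, 34, 44, 50] -> max=50
step 7: append 35 -> window=[34, 44, 50, 35] -> max=50
step 8: append 33 -> window=[44, 50, 35, 33] -> max=50
step 9: append 23 -> window=[50, 35, 33, 23] -> max=50
step 10: append 18 -> window=[35, 33, 23, 18] -> max=35
step 11: append 47 -> window=[33, 23, 18, 47] -> max=47
step 12: append 42 -> window=[23, 18, 47, 42] -> max=47
step 13: append 19 -> window=[18, 47, 42, 19] -> max=47
step 14: append 34 -> window=[47, 42, 19, 34] -> max=47
Recorded maximums: 48 48 50 50 50 50 35 47 47 47 47
Changes between consecutive maximums: 3

Answer: 3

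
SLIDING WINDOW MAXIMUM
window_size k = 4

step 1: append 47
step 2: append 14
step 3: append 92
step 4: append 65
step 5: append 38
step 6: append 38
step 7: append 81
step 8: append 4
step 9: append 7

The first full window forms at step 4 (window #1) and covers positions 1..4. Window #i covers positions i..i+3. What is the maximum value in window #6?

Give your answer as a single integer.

Answer: 81

Derivation:
step 1: append 47 -> window=[47] (not full yet)
step 2: append 14 -> window=[47, 14] (not full yet)
step 3: append 92 -> window=[47, 14, 92] (not full yet)
step 4: append 65 -> window=[47, 14, 92, 65] -> max=92
step 5: append 38 -> window=[14, 92, 65, 38] -> max=92
step 6: append 38 -> window=[92, 65, 38, 38] -> max=92
step 7: append 81 -> window=[65, 38, 38, 81] -> max=81
step 8: append 4 -> window=[38, 38, 81, 4] -> max=81
step 9: append 7 -> window=[38, 81, 4, 7] -> max=81
Window #6 max = 81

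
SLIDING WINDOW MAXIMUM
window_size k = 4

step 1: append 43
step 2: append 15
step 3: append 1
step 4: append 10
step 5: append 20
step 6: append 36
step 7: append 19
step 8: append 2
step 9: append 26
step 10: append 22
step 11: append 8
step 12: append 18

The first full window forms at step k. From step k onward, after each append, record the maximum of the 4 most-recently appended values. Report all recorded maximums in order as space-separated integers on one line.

step 1: append 43 -> window=[43] (not full yet)
step 2: append 15 -> window=[43, 15] (not full yet)
step 3: append 1 -> window=[43, 15, 1] (not full yet)
step 4: append 10 -> window=[43, 15, 1, 10] -> max=43
step 5: append 20 -> window=[15, 1, 10, 20] -> max=20
step 6: append 36 -> window=[1, 10, 20, 36] -> max=36
step 7: append 19 -> window=[10, 20, 36, 19] -> max=36
step 8: append 2 -> window=[20, 36, 19, 2] -> max=36
step 9: append 26 -> window=[36, 19, 2, 26] -> max=36
step 10: append 22 -> window=[19, 2, 26, 22] -> max=26
step 11: append 8 -> window=[2, 26, 22, 8] -> max=26
step 12: append 18 -> window=[26, 22, 8, 18] -> max=26

Answer: 43 20 36 36 36 36 26 26 26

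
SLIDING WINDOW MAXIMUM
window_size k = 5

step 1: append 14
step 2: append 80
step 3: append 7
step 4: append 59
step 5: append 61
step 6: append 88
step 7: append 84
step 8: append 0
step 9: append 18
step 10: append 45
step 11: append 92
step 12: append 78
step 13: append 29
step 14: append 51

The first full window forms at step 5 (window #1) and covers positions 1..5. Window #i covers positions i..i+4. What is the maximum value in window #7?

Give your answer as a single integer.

step 1: append 14 -> window=[14] (not full yet)
step 2: append 80 -> window=[14, 80] (not full yet)
step 3: append 7 -> window=[14, 80, 7] (not full yet)
step 4: append 59 -> window=[14, 80, 7, 59] (not full yet)
step 5: append 61 -> window=[14, 80, 7, 59, 61] -> max=80
step 6: append 88 -> window=[80, 7, 59, 61, 88] -> max=88
step 7: append 84 -> window=[7, 59, 61, 88, 84] -> max=88
step 8: append 0 -> window=[59, 61, 88, 84, 0] -> max=88
step 9: append 18 -> window=[61, 88, 84, 0, 18] -> max=88
step 10: append 45 -> window=[88, 84, 0, 18, 45] -> max=88
step 11: append 92 -> window=[84, 0, 18, 45, 92] -> max=92
Window #7 max = 92

Answer: 92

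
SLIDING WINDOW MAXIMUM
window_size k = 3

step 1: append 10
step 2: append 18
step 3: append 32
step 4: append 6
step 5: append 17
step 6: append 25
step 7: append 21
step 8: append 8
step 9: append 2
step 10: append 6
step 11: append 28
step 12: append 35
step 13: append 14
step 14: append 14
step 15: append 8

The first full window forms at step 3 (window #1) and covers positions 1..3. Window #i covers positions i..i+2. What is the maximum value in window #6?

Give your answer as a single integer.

step 1: append 10 -> window=[10] (not full yet)
step 2: append 18 -> window=[10, 18] (not full yet)
step 3: append 32 -> window=[10, 18, 32] -> max=32
step 4: append 6 -> window=[18, 32, 6] -> max=32
step 5: append 17 -> window=[32, 6, 17] -> max=32
step 6: append 25 -> window=[6, 17, 25] -> max=25
step 7: append 21 -> window=[17, 25, 21] -> max=25
step 8: append 8 -> window=[25, 21, 8] -> max=25
Window #6 max = 25

Answer: 25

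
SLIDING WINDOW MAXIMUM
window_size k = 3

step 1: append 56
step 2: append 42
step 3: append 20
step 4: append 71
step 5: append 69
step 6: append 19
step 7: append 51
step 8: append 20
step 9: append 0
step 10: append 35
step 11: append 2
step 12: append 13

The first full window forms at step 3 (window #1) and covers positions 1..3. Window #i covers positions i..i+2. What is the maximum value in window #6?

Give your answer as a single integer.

step 1: append 56 -> window=[56] (not full yet)
step 2: append 42 -> window=[56, 42] (not full yet)
step 3: append 20 -> window=[56, 42, 20] -> max=56
step 4: append 71 -> window=[42, 20, 71] -> max=71
step 5: append 69 -> window=[20, 71, 69] -> max=71
step 6: append 19 -> window=[71, 69, 19] -> max=71
step 7: append 51 -> window=[69, 19, 51] -> max=69
step 8: append 20 -> window=[19, 51, 20] -> max=51
Window #6 max = 51

Answer: 51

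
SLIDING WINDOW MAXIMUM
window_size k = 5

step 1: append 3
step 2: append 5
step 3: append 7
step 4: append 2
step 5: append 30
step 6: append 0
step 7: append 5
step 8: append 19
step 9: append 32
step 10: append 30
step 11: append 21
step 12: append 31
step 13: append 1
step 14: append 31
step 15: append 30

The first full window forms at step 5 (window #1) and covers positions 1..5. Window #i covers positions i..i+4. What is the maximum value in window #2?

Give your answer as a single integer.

Answer: 30

Derivation:
step 1: append 3 -> window=[3] (not full yet)
step 2: append 5 -> window=[3, 5] (not full yet)
step 3: append 7 -> window=[3, 5, 7] (not full yet)
step 4: append 2 -> window=[3, 5, 7, 2] (not full yet)
step 5: append 30 -> window=[3, 5, 7, 2, 30] -> max=30
step 6: append 0 -> window=[5, 7, 2, 30, 0] -> max=30
Window #2 max = 30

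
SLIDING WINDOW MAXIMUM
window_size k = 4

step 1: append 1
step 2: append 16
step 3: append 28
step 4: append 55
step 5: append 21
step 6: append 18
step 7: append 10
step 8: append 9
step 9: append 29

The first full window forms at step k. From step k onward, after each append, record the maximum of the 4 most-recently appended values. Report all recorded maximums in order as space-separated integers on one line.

Answer: 55 55 55 55 21 29

Derivation:
step 1: append 1 -> window=[1] (not full yet)
step 2: append 16 -> window=[1, 16] (not full yet)
step 3: append 28 -> window=[1, 16, 28] (not full yet)
step 4: append 55 -> window=[1, 16, 28, 55] -> max=55
step 5: append 21 -> window=[16, 28, 55, 21] -> max=55
step 6: append 18 -> window=[28, 55, 21, 18] -> max=55
step 7: append 10 -> window=[55, 21, 18, 10] -> max=55
step 8: append 9 -> window=[21, 18, 10, 9] -> max=21
step 9: append 29 -> window=[18, 10, 9, 29] -> max=29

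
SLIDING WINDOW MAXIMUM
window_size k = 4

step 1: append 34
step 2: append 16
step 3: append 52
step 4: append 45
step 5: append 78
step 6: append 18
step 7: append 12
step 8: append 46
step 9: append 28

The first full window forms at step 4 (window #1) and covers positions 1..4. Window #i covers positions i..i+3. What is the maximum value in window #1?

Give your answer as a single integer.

Answer: 52

Derivation:
step 1: append 34 -> window=[34] (not full yet)
step 2: append 16 -> window=[34, 16] (not full yet)
step 3: append 52 -> window=[34, 16, 52] (not full yet)
step 4: append 45 -> window=[34, 16, 52, 45] -> max=52
Window #1 max = 52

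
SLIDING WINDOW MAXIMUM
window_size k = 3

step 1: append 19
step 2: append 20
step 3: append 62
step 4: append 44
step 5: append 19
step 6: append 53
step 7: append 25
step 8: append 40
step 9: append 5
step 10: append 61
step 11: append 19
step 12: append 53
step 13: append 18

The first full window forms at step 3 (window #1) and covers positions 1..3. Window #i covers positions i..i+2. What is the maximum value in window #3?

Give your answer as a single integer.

step 1: append 19 -> window=[19] (not full yet)
step 2: append 20 -> window=[19, 20] (not full yet)
step 3: append 62 -> window=[19, 20, 62] -> max=62
step 4: append 44 -> window=[20, 62, 44] -> max=62
step 5: append 19 -> window=[62, 44, 19] -> max=62
Window #3 max = 62

Answer: 62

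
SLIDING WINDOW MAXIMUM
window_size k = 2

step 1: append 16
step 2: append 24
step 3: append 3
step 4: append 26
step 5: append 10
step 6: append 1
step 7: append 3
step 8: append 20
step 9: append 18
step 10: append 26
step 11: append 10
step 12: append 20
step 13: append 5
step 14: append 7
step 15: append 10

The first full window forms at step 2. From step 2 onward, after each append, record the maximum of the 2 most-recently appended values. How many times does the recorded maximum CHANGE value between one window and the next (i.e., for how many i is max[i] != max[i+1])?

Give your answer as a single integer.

Answer: 8

Derivation:
step 1: append 16 -> window=[16] (not full yet)
step 2: append 24 -> window=[16, 24] -> max=24
step 3: append 3 -> window=[24, 3] -> max=24
step 4: append 26 -> window=[3, 26] -> max=26
step 5: append 10 -> window=[26, 10] -> max=26
step 6: append 1 -> window=[10, 1] -> max=10
step 7: append 3 -> window=[1, 3] -> max=3
step 8: append 20 -> window=[3, 20] -> max=20
step 9: append 18 -> window=[20, 18] -> max=20
step 10: append 26 -> window=[18, 26] -> max=26
step 11: append 10 -> window=[26, 10] -> max=26
step 12: append 20 -> window=[10, 20] -> max=20
step 13: append 5 -> window=[20, 5] -> max=20
step 14: append 7 -> window=[5, 7] -> max=7
step 15: append 10 -> window=[7, 10] -> max=10
Recorded maximums: 24 24 26 26 10 3 20 20 26 26 20 20 7 10
Changes between consecutive maximums: 8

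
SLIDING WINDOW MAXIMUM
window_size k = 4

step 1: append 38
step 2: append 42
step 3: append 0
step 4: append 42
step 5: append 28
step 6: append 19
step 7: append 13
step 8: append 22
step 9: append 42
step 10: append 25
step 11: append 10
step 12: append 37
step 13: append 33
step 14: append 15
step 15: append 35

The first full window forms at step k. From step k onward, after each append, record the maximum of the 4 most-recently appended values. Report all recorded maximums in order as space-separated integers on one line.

step 1: append 38 -> window=[38] (not full yet)
step 2: append 42 -> window=[38, 42] (not full yet)
step 3: append 0 -> window=[38, 42, 0] (not full yet)
step 4: append 42 -> window=[38, 42, 0, 42] -> max=42
step 5: append 28 -> window=[42, 0, 42, 28] -> max=42
step 6: append 19 -> window=[0, 42, 28, 19] -> max=42
step 7: append 13 -> window=[42, 28, 19, 13] -> max=42
step 8: append 22 -> window=[28, 19, 13, 22] -> max=28
step 9: append 42 -> window=[19, 13, 22, 42] -> max=42
step 10: append 25 -> window=[13, 22, 42, 25] -> max=42
step 11: append 10 -> window=[22, 42, 25, 10] -> max=42
step 12: append 37 -> window=[42, 25, 10, 37] -> max=42
step 13: append 33 -> window=[25, 10, 37, 33] -> max=37
step 14: append 15 -> window=[10, 37, 33, 15] -> max=37
step 15: append 35 -> window=[37, 33, 15, 35] -> max=37

Answer: 42 42 42 42 28 42 42 42 42 37 37 37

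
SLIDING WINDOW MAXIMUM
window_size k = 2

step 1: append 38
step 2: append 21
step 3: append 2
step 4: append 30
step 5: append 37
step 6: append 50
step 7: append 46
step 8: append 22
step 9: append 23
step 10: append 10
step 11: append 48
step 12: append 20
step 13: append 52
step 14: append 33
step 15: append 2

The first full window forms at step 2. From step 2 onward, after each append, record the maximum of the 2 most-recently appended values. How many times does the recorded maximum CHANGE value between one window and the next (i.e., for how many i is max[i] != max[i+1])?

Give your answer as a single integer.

step 1: append 38 -> window=[38] (not full yet)
step 2: append 21 -> window=[38, 21] -> max=38
step 3: append 2 -> window=[21, 2] -> max=21
step 4: append 30 -> window=[2, 30] -> max=30
step 5: append 37 -> window=[30, 37] -> max=37
step 6: append 50 -> window=[37, 50] -> max=50
step 7: append 46 -> window=[50, 46] -> max=50
step 8: append 22 -> window=[46, 22] -> max=46
step 9: append 23 -> window=[22, 23] -> max=23
step 10: append 10 -> window=[23, 10] -> max=23
step 11: append 48 -> window=[10, 48] -> max=48
step 12: append 20 -> window=[48, 20] -> max=48
step 13: append 52 -> window=[20, 52] -> max=52
step 14: append 33 -> window=[52, 33] -> max=52
step 15: append 2 -> window=[33, 2] -> max=33
Recorded maximums: 38 21 30 37 50 50 46 23 23 48 48 52 52 33
Changes between consecutive maximums: 9

Answer: 9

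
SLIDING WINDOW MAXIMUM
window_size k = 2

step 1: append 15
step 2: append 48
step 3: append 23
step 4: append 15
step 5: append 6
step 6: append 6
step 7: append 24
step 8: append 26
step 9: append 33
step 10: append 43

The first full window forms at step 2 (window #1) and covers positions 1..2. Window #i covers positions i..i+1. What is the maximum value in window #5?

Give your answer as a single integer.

step 1: append 15 -> window=[15] (not full yet)
step 2: append 48 -> window=[15, 48] -> max=48
step 3: append 23 -> window=[48, 23] -> max=48
step 4: append 15 -> window=[23, 15] -> max=23
step 5: append 6 -> window=[15, 6] -> max=15
step 6: append 6 -> window=[6, 6] -> max=6
Window #5 max = 6

Answer: 6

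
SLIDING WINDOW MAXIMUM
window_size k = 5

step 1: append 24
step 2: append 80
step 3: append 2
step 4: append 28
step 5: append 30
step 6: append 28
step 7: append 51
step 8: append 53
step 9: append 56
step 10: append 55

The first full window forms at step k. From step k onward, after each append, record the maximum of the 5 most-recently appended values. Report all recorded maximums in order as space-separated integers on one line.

step 1: append 24 -> window=[24] (not full yet)
step 2: append 80 -> window=[24, 80] (not full yet)
step 3: append 2 -> window=[24, 80, 2] (not full yet)
step 4: append 28 -> window=[24, 80, 2, 28] (not full yet)
step 5: append 30 -> window=[24, 80, 2, 28, 30] -> max=80
step 6: append 28 -> window=[80, 2, 28, 30, 28] -> max=80
step 7: append 51 -> window=[2, 28, 30, 28, 51] -> max=51
step 8: append 53 -> window=[28, 30, 28, 51, 53] -> max=53
step 9: append 56 -> window=[30, 28, 51, 53, 56] -> max=56
step 10: append 55 -> window=[28, 51, 53, 56, 55] -> max=56

Answer: 80 80 51 53 56 56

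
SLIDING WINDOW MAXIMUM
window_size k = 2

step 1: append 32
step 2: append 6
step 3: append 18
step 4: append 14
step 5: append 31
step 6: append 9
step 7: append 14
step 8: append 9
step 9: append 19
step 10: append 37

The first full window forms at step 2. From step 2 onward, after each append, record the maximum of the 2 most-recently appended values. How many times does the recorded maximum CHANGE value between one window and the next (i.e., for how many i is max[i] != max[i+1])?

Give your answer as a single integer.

step 1: append 32 -> window=[32] (not full yet)
step 2: append 6 -> window=[32, 6] -> max=32
step 3: append 18 -> window=[6, 18] -> max=18
step 4: append 14 -> window=[18, 14] -> max=18
step 5: append 31 -> window=[14, 31] -> max=31
step 6: append 9 -> window=[31, 9] -> max=31
step 7: append 14 -> window=[9, 14] -> max=14
step 8: append 9 -> window=[14, 9] -> max=14
step 9: append 19 -> window=[9, 19] -> max=19
step 10: append 37 -> window=[19, 37] -> max=37
Recorded maximums: 32 18 18 31 31 14 14 19 37
Changes between consecutive maximums: 5

Answer: 5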